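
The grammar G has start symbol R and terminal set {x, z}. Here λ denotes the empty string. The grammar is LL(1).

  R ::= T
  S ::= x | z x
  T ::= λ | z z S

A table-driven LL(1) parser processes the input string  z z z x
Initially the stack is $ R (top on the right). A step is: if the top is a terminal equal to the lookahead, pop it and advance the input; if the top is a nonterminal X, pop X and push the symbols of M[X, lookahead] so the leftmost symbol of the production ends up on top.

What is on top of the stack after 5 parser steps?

z

     Stack    Input      Action
  1  $ R      z z z x $  expand R ::= T
  2  $ T      z z z x $  expand T ::= z z S
  3  $ S z z  z z z x $  match z
  4  $ S z    z z x $    match z
  5  $ S      z x $      expand S ::= z x
Stack after step 5: $ x z (top = z).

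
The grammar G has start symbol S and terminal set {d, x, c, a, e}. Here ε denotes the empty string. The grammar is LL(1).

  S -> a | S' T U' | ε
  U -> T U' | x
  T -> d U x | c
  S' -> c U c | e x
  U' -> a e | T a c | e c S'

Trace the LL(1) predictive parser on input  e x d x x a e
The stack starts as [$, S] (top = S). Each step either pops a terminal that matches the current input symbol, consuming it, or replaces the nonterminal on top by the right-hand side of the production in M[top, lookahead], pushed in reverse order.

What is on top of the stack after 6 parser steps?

U

step 1: stack=$ S  input=e x d x x a e $  — expand S -> S' T U'
step 2: stack=$ U' T S'  input=e x d x x a e $  — expand S' -> e x
step 3: stack=$ U' T x e  input=e x d x x a e $  — match e
step 4: stack=$ U' T x  input=x d x x a e $  — match x
step 5: stack=$ U' T  input=d x x a e $  — expand T -> d U x
step 6: stack=$ U' x U d  input=d x x a e $  — match d
Stack after step 6: $ U' x U (top = U).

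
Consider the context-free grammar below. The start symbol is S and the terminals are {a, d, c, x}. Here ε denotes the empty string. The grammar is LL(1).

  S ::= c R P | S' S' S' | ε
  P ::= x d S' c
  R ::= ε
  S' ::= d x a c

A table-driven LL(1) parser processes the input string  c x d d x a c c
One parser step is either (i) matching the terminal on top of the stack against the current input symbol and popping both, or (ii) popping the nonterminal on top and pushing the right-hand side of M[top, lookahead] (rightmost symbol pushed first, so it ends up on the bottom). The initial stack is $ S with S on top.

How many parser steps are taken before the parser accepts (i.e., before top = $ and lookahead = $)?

12

      Stack        Input              Action
   1  $ S          c x d d x a c c $  expand S ::= c R P
   2  $ P R c      c x d d x a c c $  match c
   3  $ P R        x d d x a c c $    expand R ::= ε
   4  $ P          x d d x a c c $    expand P ::= x d S' c
   5  $ c S' d x   x d d x a c c $    match x
   6  $ c S' d     d d x a c c $      match d
   7  $ c S'       d x a c c $        expand S' ::= d x a c
   8  $ c c a x d  d x a c c $        match d
   9  $ c c a x    x a c c $          match x
  10  $ c c a      a c c $            match a
  11  $ c c        c c $              match c
  12  $ c          c $                match c
Accept reached after 12 steps.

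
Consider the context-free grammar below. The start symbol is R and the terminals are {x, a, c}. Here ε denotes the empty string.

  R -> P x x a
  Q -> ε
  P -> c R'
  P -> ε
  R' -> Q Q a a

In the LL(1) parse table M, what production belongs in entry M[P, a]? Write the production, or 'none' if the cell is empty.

none

FIRST(Q): from Q->ε we get {ε}. So FIRST(Q) = {ε}.
FIRST(P): from P->c R' we get {c}; from P->ε we get {ε}. So FIRST(P) = {ε, c}.
FIRST(R): from R->P x x a we get {c, x}. So FIRST(R) = {c, x}.
FIRST(R'): from R'->Q Q a a we get {a}. So FIRST(R') = {a}.
FOLLOW(R) includes $ since R is the start symbol.
FOLLOW(P): in R->P x x a, P is followed by x x a with FIRST {x}. Thus FOLLOW(P) = {x}.
For P -> c R': FIRST(c R') = {c}, so it goes in M[P, t] for t ∈ {c}.
For P -> ε: FIRST(ε) = {ε}, so it goes in M[P, t] for t ∈ {}; since ε ∈ FIRST, also for every t ∈ FOLLOW(P) = {x}.
None of these place a production in M[P, a].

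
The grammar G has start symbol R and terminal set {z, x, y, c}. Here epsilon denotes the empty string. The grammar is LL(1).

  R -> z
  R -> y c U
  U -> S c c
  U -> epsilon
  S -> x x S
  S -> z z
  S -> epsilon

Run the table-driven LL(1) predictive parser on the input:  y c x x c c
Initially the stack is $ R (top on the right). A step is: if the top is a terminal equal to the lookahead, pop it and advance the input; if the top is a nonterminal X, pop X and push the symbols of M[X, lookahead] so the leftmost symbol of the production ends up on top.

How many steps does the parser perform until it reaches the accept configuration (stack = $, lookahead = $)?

      Stack        Input          Action
   1  $ R          y c x x c c $  expand R -> y c U
   2  $ U c y      y c x x c c $  match y
   3  $ U c        c x x c c $    match c
   4  $ U          x x c c $      expand U -> S c c
   5  $ c c S      x x c c $      expand S -> x x S
   6  $ c c S x x  x x c c $      match x
   7  $ c c S x    x c c $        match x
   8  $ c c S      c c $          expand S -> epsilon
   9  $ c c        c c $          match c
  10  $ c          c $            match c
Accept reached after 10 steps.

10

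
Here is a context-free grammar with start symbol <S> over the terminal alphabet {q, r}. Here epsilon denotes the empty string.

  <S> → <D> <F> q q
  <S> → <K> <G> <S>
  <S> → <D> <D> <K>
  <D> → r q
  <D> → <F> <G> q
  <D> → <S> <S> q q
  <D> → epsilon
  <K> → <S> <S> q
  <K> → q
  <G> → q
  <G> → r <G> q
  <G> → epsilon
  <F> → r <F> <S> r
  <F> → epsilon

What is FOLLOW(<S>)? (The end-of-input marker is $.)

{$, q, r}

FIRST(<G>): from <G>→q we get {q}; from <G>→r <G> q we get {r}; from <G>→epsilon we get {epsilon}. So FIRST(<G>) = {epsilon, q, r}.
FIRST(<F>): from <F>→r <F> <S> r we get {r}; from <F>→epsilon we get {epsilon}. So FIRST(<F>) = {epsilon, r}.
FIRST(<S>): from <S>→<D> <F> q q we get {q, r}; from <S>→<K> <G> <S> we get {q, r}; from <S>→<D> <D> <K> we get {q, r}. So FIRST(<S>) = {q, r}.
FIRST(<D>): from <D>→r q we get {r}; from <D>→<F> <G> q we get {q, r}; from <D>→<S> <S> q q we get {q, r}; from <D>→epsilon we get {epsilon}. So FIRST(<D>) = {epsilon, q, r}.
FIRST(<K>): from <K>→<S> <S> q we get {q, r}; from <K>→q we get {q}. So FIRST(<K>) = {q, r}.
FOLLOW(<S>) includes $ since <S> is the start symbol.
FOLLOW(<S>): in <S>→<K> <G> <S>, the suffix after <S> is empty (adds nothing new); in <D>→<S> <S> q q (occurrence 1), <S> is followed by <S> q q with FIRST {q, r}; in <D>→<S> <S> q q (occurrence 2), <S> is followed by q q with FIRST {q}; in <K>→<S> <S> q (occurrence 1), <S> is followed by <S> q with FIRST {q, r}; in <K>→<S> <S> q (occurrence 2), <S> is followed by q with FIRST {q}; in <F>→r <F> <S> r, <S> is followed by r with FIRST {r}. Thus FOLLOW(<S>) = {$, q, r}.
FOLLOW(<D>): in <S>→<D> <F> q q, <D> is followed by <F> q q with FIRST {q, r}; in <S>→<D> <D> <K> (occurrence 1), <D> is followed by <D> <K> with FIRST {q, r}; in <S>→<D> <D> <K> (occurrence 2), <D> is followed by <K> with FIRST {q, r}. Thus FOLLOW(<D>) = {q, r}.
FOLLOW(<K>): in <S>→<K> <G> <S>, <K> is followed by <G> <S> with FIRST {q, r}; in <S>→<D> <D> <K>, the suffix after <K> is empty, so FOLLOW(<K>) ⊇ FOLLOW(<S>) = {$, q, r}. Thus FOLLOW(<K>) = {$, q, r}.
FOLLOW(<G>): in <S>→<K> <G> <S>, <G> is followed by <S> with FIRST {q, r}; in <D>→<F> <G> q, <G> is followed by q with FIRST {q}; in <G>→r <G> q, <G> is followed by q with FIRST {q}. Thus FOLLOW(<G>) = {q, r}.
FOLLOW(<F>): in <S>→<D> <F> q q, <F> is followed by q q with FIRST {q}; in <D>→<F> <G> q, <F> is followed by <G> q with FIRST {q, r}; in <F>→r <F> <S> r, <F> is followed by <S> r with FIRST {q, r}. Thus FOLLOW(<F>) = {q, r}.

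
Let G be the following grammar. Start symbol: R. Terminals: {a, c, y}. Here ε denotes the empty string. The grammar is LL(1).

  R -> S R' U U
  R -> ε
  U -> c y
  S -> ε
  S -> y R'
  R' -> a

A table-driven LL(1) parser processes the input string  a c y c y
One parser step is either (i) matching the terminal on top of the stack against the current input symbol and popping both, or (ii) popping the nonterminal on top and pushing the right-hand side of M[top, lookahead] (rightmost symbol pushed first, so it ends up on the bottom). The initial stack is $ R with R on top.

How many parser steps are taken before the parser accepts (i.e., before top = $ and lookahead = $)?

10

step 1: stack=$ R  input=a c y c y $  — expand R -> S R' U U
step 2: stack=$ U U R' S  input=a c y c y $  — expand S -> ε
step 3: stack=$ U U R'  input=a c y c y $  — expand R' -> a
step 4: stack=$ U U a  input=a c y c y $  — match a
step 5: stack=$ U U  input=c y c y $  — expand U -> c y
step 6: stack=$ U y c  input=c y c y $  — match c
step 7: stack=$ U y  input=y c y $  — match y
step 8: stack=$ U  input=c y $  — expand U -> c y
step 9: stack=$ y c  input=c y $  — match c
step 10: stack=$ y  input=y $  — match y
Accept reached after 10 steps.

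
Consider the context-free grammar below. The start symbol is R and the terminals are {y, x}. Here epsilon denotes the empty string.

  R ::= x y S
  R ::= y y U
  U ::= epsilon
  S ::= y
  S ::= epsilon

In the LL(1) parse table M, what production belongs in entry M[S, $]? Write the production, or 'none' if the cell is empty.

FIRST(R) = {x, y}
FIRST(U) = {epsilon}
FIRST(S) = {epsilon, y}
FOLLOW(R) includes $ since R is the start symbol.
FOLLOW(R): R appears on no right-hand side. Thus FOLLOW(R) = {$}.
FOLLOW(S): in R::=x y S, the suffix after S is empty, so FOLLOW(S) ⊇ FOLLOW(R) = {$}. Thus FOLLOW(S) = {$}.
For S ::= y: FIRST(y) = {y}, so it goes in M[S, t] for t ∈ {y}.
For S ::= epsilon: FIRST(epsilon) = {epsilon}, so it goes in M[S, t] for t ∈ {}; since epsilon ∈ FIRST, also for every t ∈ FOLLOW(S) = {$}.

S ::= epsilon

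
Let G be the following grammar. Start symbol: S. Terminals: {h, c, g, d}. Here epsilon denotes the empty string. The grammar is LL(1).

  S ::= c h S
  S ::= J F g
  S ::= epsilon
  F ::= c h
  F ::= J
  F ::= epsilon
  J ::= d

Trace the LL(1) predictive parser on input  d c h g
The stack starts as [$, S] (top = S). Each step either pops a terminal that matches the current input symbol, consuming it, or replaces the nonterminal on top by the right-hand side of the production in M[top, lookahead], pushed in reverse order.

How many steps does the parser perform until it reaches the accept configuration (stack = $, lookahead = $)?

7

step 1: stack=$ S  input=d c h g $  — expand S ::= J F g
step 2: stack=$ g F J  input=d c h g $  — expand J ::= d
step 3: stack=$ g F d  input=d c h g $  — match d
step 4: stack=$ g F  input=c h g $  — expand F ::= c h
step 5: stack=$ g h c  input=c h g $  — match c
step 6: stack=$ g h  input=h g $  — match h
step 7: stack=$ g  input=g $  — match g
Accept reached after 7 steps.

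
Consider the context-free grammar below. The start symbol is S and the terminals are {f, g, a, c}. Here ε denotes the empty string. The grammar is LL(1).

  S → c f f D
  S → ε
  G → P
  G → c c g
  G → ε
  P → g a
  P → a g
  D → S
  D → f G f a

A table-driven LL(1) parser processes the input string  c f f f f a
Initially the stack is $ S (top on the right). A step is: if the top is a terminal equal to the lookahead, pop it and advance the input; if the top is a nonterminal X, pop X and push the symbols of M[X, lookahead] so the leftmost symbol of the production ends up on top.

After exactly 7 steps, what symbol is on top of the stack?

f

     Stack      Input          Action
  1  $ S        c f f f f a $  expand S → c f f D
  2  $ D f f c  c f f f f a $  match c
  3  $ D f f    f f f f a $    match f
  4  $ D f      f f f a $      match f
  5  $ D        f f a $        expand D → f G f a
  6  $ a f G f  f f a $        match f
  7  $ a f G    f a $          expand G → ε
Stack after step 7: $ a f (top = f).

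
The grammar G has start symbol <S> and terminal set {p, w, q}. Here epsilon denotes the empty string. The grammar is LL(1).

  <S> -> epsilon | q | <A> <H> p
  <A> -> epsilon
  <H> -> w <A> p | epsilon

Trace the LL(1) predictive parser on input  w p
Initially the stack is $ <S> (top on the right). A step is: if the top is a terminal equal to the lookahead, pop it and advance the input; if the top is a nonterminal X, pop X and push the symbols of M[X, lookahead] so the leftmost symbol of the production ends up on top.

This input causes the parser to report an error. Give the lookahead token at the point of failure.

step 1: stack=$ <S>  input=w p $  — expand <S> -> <A> <H> p
step 2: stack=$ p <H> <A>  input=w p $  — expand <A> -> epsilon
step 3: stack=$ p <H>  input=w p $  — expand <H> -> w <A> p
step 4: stack=$ p p <A> w  input=w p $  — match w
step 5: stack=$ p p <A>  input=p $  — expand <A> -> epsilon
step 6: stack=$ p p  input=p $  — match p
step 7: stack=$ p  input=$  — error: top is terminal p but lookahead is $

$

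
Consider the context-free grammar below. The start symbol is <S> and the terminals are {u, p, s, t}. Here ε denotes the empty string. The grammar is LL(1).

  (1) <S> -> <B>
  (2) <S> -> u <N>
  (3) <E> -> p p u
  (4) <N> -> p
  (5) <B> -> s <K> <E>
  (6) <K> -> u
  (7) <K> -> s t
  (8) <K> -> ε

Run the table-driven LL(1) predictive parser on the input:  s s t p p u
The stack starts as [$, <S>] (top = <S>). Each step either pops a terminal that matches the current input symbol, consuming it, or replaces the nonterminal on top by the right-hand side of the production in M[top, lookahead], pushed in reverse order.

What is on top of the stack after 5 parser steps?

t

     Stack        Input          Action
  1  $ <S>        s s t p p u $  expand <S> -> <B>
  2  $ <B>        s s t p p u $  expand <B> -> s <K> <E>
  3  $ <E> <K> s  s s t p p u $  match s
  4  $ <E> <K>    s t p p u $    expand <K> -> s t
  5  $ <E> t s    s t p p u $    match s
Stack after step 5: $ <E> t (top = t).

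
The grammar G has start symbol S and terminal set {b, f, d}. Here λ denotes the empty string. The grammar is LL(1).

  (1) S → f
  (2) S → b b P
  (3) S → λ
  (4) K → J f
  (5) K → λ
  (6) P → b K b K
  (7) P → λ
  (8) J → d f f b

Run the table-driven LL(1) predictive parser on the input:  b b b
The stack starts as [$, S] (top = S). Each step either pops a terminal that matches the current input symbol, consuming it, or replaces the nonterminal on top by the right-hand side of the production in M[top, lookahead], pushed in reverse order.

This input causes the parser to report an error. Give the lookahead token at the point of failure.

$

step 1: stack=$ S  input=b b b $  — expand S → b b P
step 2: stack=$ P b b  input=b b b $  — match b
step 3: stack=$ P b  input=b b $  — match b
step 4: stack=$ P  input=b $  — expand P → b K b K
step 5: stack=$ K b K b  input=b $  — match b
step 6: stack=$ K b K  input=$  — expand K → λ
step 7: stack=$ K b  input=$  — error: top is terminal b but lookahead is $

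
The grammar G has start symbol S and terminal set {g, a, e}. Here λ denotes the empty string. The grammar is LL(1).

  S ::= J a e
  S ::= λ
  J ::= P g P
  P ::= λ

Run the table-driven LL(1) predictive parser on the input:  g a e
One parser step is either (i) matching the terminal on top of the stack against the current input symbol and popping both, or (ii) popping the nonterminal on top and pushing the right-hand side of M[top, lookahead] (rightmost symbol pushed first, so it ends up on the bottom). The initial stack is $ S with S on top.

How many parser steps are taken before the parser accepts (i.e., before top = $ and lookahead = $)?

7

     Stack        Input    Action
  1  $ S          g a e $  expand S ::= J a e
  2  $ e a J      g a e $  expand J ::= P g P
  3  $ e a P g P  g a e $  expand P ::= λ
  4  $ e a P g    g a e $  match g
  5  $ e a P      a e $    expand P ::= λ
  6  $ e a        a e $    match a
  7  $ e          e $      match e
Accept reached after 7 steps.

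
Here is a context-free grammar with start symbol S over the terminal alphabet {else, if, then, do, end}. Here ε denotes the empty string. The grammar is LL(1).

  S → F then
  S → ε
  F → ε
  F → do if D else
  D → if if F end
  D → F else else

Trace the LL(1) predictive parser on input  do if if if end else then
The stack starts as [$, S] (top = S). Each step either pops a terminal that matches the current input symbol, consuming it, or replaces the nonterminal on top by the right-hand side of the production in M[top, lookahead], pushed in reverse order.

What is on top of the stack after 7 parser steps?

step 1: stack=$ S  input=do if if if end else then $  — expand S → F then
step 2: stack=$ then F  input=do if if if end else then $  — expand F → do if D else
step 3: stack=$ then else D if do  input=do if if if end else then $  — match do
step 4: stack=$ then else D if  input=if if if end else then $  — match if
step 5: stack=$ then else D  input=if if end else then $  — expand D → if if F end
step 6: stack=$ then else end F if if  input=if if end else then $  — match if
step 7: stack=$ then else end F if  input=if end else then $  — match if
Stack after step 7: $ then else end F (top = F).

F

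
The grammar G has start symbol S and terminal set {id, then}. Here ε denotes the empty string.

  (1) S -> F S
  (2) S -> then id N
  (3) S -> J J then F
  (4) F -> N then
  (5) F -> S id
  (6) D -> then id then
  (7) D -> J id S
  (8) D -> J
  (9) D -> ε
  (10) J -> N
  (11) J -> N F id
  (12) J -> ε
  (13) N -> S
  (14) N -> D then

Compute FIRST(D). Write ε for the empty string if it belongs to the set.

{ε, id, then}

FIRST(S): from S->F S we get {id, then}; from S->then id N we get {then}; from S->J J then F we get {id, then}. So FIRST(S) = {id, then}.
FIRST(F): from F->N then we get {id, then}; from F->S id we get {id, then}. So FIRST(F) = {id, then}.
FIRST(D): from D->then id then we get {then}; from D->J id S we get {id, then}; from D->J we get {ε, id, then}; from D->ε we get {ε}. So FIRST(D) = {ε, id, then}.
FIRST(N): from N->S we get {id, then}; from N->D then we get {id, then}. So FIRST(N) = {id, then}.
FIRST(J): from J->N we get {id, then}; from J->N F id we get {id, then}; from J->ε we get {ε}. So FIRST(J) = {ε, id, then}.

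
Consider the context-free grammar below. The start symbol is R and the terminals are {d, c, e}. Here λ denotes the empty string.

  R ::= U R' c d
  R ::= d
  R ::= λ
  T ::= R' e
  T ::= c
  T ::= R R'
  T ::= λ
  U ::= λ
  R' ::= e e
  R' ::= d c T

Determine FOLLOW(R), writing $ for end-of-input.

{$, d, e}

FIRST(U): from U::=λ we get {λ}. So FIRST(U) = {λ}.
FIRST(R'): from R'::=e e we get {e}; from R'::=d c T we get {d}. So FIRST(R') = {d, e}.
FIRST(R): from R::=U R' c d we get {d, e}; from R::=d we get {d}; from R::=λ we get {λ}. So FIRST(R) = {λ, d, e}.
FIRST(T): from T::=R' e we get {d, e}; from T::=c we get {c}; from T::=R R' we get {d, e}; from T::=λ we get {λ}. So FIRST(T) = {λ, c, d, e}.
FOLLOW(R) includes $ since R is the start symbol.
FOLLOW(R): in T::=R R', R is followed by R' with FIRST {d, e}. Thus FOLLOW(R) = {$, d, e}.
FOLLOW(U): in R::=U R' c d, U is followed by R' c d with FIRST {d, e}. Thus FOLLOW(U) = {d, e}.
FOLLOW(T): in R'::=d c T, the suffix after T is empty, so FOLLOW(T) ⊇ FOLLOW(R') = {c, e}. Thus FOLLOW(T) = {c, e}.
FOLLOW(R'): in R::=U R' c d, R' is followed by c d with FIRST {c}; in T::=R' e, R' is followed by e with FIRST {e}; in T::=R R', the suffix after R' is empty, so FOLLOW(R') ⊇ FOLLOW(T) = {c, e}. Thus FOLLOW(R') = {c, e}.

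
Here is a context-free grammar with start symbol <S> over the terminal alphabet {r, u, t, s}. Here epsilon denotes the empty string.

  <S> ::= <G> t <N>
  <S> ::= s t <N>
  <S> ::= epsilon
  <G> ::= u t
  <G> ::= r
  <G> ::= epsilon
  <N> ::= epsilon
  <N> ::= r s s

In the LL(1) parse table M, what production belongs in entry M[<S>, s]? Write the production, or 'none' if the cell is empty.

FIRST(<G>) = {epsilon, r, u}
FIRST(<N>) = {epsilon, r}
FIRST(<S>) = {epsilon, r, s, t, u}  (via <G> t <N>)
FOLLOW(<S>) includes $ since <S> is the start symbol.
FOLLOW(<S>): <S> appears on no right-hand side. Thus FOLLOW(<S>) = {$}.
For <S> ::= <G> t <N>: FIRST(<G> t <N>) = {r, t, u}, so it goes in M[<S>, t] for t ∈ {r, t, u}.
For <S> ::= s t <N>: FIRST(s t <N>) = {s}, so it goes in M[<S>, t] for t ∈ {s}.
For <S> ::= epsilon: FIRST(epsilon) = {epsilon}, so it goes in M[<S>, t] for t ∈ {}; since epsilon ∈ FIRST, also for every t ∈ FOLLOW(<S>) = {$}.

<S> ::= s t <N>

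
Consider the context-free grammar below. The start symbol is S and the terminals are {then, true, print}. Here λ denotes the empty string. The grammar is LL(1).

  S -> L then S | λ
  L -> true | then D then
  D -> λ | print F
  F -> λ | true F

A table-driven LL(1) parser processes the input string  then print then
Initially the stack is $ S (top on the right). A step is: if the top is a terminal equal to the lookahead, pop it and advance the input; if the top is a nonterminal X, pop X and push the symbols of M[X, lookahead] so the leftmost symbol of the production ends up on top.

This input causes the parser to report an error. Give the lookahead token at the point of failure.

step 1: stack=$ S  input=then print then $  — expand S -> L then S
step 2: stack=$ S then L  input=then print then $  — expand L -> then D then
step 3: stack=$ S then then D then  input=then print then $  — match then
step 4: stack=$ S then then D  input=print then $  — expand D -> print F
step 5: stack=$ S then then F print  input=print then $  — match print
step 6: stack=$ S then then F  input=then $  — expand F -> λ
step 7: stack=$ S then then  input=then $  — match then
step 8: stack=$ S then  input=$  — error: top is terminal then but lookahead is $

$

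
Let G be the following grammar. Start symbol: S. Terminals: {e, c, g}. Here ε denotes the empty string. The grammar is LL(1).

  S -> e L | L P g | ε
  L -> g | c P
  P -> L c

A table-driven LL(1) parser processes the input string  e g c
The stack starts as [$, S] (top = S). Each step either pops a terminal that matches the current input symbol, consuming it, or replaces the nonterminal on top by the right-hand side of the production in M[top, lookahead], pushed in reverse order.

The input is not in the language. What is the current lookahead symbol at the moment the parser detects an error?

c

     Stack  Input    Action
  1  $ S    e g c $  expand S -> e L
  2  $ L e  e g c $  match e
  3  $ L    g c $    expand L -> g
  4  $ g    g c $    match g
  5  $      c $      error: stack empty but input remains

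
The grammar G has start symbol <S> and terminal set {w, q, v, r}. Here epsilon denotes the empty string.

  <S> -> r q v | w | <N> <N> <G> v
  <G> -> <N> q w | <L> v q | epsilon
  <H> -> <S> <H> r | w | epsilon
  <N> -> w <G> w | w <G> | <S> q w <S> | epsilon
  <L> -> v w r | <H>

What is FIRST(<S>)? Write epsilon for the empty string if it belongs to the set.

{q, r, v, w}

FIRST(<S>): from <S>->r q v we get {r}; from <S>->w we get {w}; from <S>-><N> <N> <G> v we get {q, r, v, w}. So FIRST(<S>) = {q, r, v, w}.
FIRST(<H>): from <H>-><S> <H> r we get {q, r, v, w}; from <H>->w we get {w}; from <H>->epsilon we get {epsilon}. So FIRST(<H>) = {epsilon, q, r, v, w}.
FIRST(<N>): from <N>->w <G> w we get {w}; from <N>->w <G> we get {w}; from <N>-><S> q w <S> we get {q, r, v, w}; from <N>->epsilon we get {epsilon}. So FIRST(<N>) = {epsilon, q, r, v, w}.
FIRST(<L>): from <L>->v w r we get {v}; from <L>-><H> we get {epsilon, q, r, v, w}. So FIRST(<L>) = {epsilon, q, r, v, w}.
FIRST(<G>): from <G>-><N> q w we get {q, r, v, w}; from <G>-><L> v q we get {q, r, v, w}; from <G>->epsilon we get {epsilon}. So FIRST(<G>) = {epsilon, q, r, v, w}.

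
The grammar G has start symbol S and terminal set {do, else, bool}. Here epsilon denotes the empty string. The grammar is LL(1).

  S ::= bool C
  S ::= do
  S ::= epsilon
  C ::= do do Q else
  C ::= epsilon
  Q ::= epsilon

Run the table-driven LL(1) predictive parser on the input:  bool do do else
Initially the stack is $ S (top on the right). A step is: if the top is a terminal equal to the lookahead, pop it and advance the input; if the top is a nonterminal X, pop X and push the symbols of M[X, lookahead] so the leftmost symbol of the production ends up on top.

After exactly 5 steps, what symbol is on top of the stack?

Q

step 1: stack=$ S  input=bool do do else $  — expand S ::= bool C
step 2: stack=$ C bool  input=bool do do else $  — match bool
step 3: stack=$ C  input=do do else $  — expand C ::= do do Q else
step 4: stack=$ else Q do do  input=do do else $  — match do
step 5: stack=$ else Q do  input=do else $  — match do
Stack after step 5: $ else Q (top = Q).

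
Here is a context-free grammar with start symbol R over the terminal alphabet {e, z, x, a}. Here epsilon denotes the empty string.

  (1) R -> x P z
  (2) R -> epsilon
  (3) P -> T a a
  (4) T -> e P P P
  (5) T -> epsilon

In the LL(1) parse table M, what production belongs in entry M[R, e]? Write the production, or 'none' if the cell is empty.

none

FIRST(R) = {epsilon, x}
FIRST(T) = {epsilon, e}
FIRST(P) = {a, e}  (via T a a)
FOLLOW(R) includes $ since R is the start symbol.
FOLLOW(R): R appears on no right-hand side. Thus FOLLOW(R) = {$}.
For R -> x P z: FIRST(x P z) = {x}, so it goes in M[R, t] for t ∈ {x}.
For R -> epsilon: FIRST(epsilon) = {epsilon}, so it goes in M[R, t] for t ∈ {}; since epsilon ∈ FIRST, also for every t ∈ FOLLOW(R) = {$}.
None of these place a production in M[R, e].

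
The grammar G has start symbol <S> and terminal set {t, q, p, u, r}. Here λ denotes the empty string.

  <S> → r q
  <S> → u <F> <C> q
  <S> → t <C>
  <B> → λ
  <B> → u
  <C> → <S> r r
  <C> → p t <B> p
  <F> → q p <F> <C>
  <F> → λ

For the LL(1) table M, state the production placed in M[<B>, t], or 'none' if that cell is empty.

FIRST(<S>) = {r, t, u}
FIRST(<B>) = {λ, u}
FIRST(<F>) = {λ, q}
FIRST(<C>) = {p, r, t, u}  (via <S> r r)
FOLLOW(<S>) includes $ since <S> is the start symbol.
FOLLOW(<B>): in <C>→p t <B> p, <B> is followed by p with FIRST {p}. Thus FOLLOW(<B>) = {p}.
For <B> → λ: FIRST(λ) = {λ}, so it goes in M[<B>, t] for t ∈ {}; since λ ∈ FIRST, also for every t ∈ FOLLOW(<B>) = {p}.
For <B> → u: FIRST(u) = {u}, so it goes in M[<B>, t] for t ∈ {u}.
None of these place a production in M[<B>, t].

none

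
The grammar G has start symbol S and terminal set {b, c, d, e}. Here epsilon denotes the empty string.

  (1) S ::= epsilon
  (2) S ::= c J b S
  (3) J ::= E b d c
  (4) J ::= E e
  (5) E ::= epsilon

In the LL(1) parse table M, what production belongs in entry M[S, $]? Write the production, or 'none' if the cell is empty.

S ::= epsilon

FIRST(S) = {epsilon, c}
FIRST(E) = {epsilon}
FIRST(J) = {b, e}  (via E b d c, E e)
FOLLOW(S) includes $ since S is the start symbol.
FOLLOW(S): in S::=c J b S, the suffix after S is empty (adds nothing new). Thus FOLLOW(S) = {$}.
For S ::= epsilon: FIRST(epsilon) = {epsilon}, so it goes in M[S, t] for t ∈ {}; since epsilon ∈ FIRST, also for every t ∈ FOLLOW(S) = {$}.
For S ::= c J b S: FIRST(c J b S) = {c}, so it goes in M[S, t] for t ∈ {c}.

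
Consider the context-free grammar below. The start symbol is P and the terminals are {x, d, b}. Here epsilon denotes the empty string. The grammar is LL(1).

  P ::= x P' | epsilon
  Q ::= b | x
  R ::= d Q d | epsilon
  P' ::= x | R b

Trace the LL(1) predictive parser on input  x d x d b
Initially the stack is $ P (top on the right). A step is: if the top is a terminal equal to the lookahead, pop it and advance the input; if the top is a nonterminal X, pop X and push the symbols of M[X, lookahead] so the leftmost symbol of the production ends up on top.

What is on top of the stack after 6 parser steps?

step 1: stack=$ P  input=x d x d b $  — expand P ::= x P'
step 2: stack=$ P' x  input=x d x d b $  — match x
step 3: stack=$ P'  input=d x d b $  — expand P' ::= R b
step 4: stack=$ b R  input=d x d b $  — expand R ::= d Q d
step 5: stack=$ b d Q d  input=d x d b $  — match d
step 6: stack=$ b d Q  input=x d b $  — expand Q ::= x
Stack after step 6: $ b d x (top = x).

x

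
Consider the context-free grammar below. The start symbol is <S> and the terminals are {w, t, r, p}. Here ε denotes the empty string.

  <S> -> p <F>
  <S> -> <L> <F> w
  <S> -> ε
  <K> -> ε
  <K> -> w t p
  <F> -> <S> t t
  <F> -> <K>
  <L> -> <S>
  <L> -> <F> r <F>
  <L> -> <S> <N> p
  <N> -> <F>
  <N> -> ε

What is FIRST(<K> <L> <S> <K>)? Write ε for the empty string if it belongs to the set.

{ε, p, r, t, w}

FIRST(<K>): from <K>->ε we get {ε}; from <K>->w t p we get {w}. So FIRST(<K>) = {ε, w}.
FIRST(<S>): from <S>->p <F> we get {p}; from <S>-><L> <F> w we get {p, r, t, w}; from <S>->ε we get {ε}. So FIRST(<S>) = {ε, p, r, t, w}.
FIRST(<F>): from <F>-><S> t t we get {p, r, t, w}; from <F>-><K> we get {ε, w}. So FIRST(<F>) = {ε, p, r, t, w}.
FIRST(<N>): from <N>-><F> we get {ε, p, r, t, w}; from <N>->ε we get {ε}. So FIRST(<N>) = {ε, p, r, t, w}.
FIRST(<L>): from <L>-><S> we get {ε, p, r, t, w}; from <L>-><F> r <F> we get {p, r, t, w}; from <L>-><S> <N> p we get {p, r, t, w}. So FIRST(<L>) = {ε, p, r, t, w}.
FIRST(<K> <L> <S> <K>): take FIRST of each symbol in turn, carrying on past any symbol whose FIRST contains ε; result {ε, p, r, t, w}.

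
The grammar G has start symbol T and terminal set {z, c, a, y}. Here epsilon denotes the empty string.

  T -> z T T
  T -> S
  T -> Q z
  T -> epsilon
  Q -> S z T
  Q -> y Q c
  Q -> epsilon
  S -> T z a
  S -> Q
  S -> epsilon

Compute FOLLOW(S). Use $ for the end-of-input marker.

{$, c, y, z}

FIRST(T) = {epsilon, y, z}  (via S, Q z)
FIRST(Q) = {epsilon, y, z}  (via S z T)
FIRST(S) = {epsilon, y, z}  (via T z a, Q)
FOLLOW(T) includes $ since T is the start symbol.
FOLLOW(T): in T->z T T (occurrence 1), T is followed by T with FIRST {epsilon, y, z}; in T->z T T (occurrence 1), the suffix after T is nullable (adds nothing new); in T->z T T (occurrence 2), the suffix after T is empty (adds nothing new); in Q->S z T, the suffix after T is empty, so FOLLOW(T) ⊇ FOLLOW(Q) = {$, c, y, z}; in S->T z a, T is followed by z a with FIRST {z}. Thus FOLLOW(T) = {$, c, y, z}.
FOLLOW(S): in T->S, the suffix after S is empty, so FOLLOW(S) ⊇ FOLLOW(T) = {$, c, y, z}; in Q->S z T, S is followed by z T with FIRST {z}. Thus FOLLOW(S) = {$, c, y, z}.
FOLLOW(Q): in T->Q z, Q is followed by z with FIRST {z}; in Q->y Q c, Q is followed by c with FIRST {c}; in S->Q, the suffix after Q is empty, so FOLLOW(Q) ⊇ FOLLOW(S) = {$, c, y, z}. Thus FOLLOW(Q) = {$, c, y, z}.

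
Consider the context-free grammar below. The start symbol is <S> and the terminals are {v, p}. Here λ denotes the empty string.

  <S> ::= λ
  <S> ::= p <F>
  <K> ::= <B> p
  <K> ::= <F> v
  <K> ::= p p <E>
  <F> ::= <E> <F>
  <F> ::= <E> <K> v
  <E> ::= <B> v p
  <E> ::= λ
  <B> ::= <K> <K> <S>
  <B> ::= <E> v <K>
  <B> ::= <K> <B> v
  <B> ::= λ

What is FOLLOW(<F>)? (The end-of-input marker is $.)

{$, p, v}

FIRST(<S>): from <S>::=λ we get {λ}; from <S>::=p <F> we get {p}. So FIRST(<S>) = {λ, p}.
FIRST(<K>): from <K>::=<B> p we get {p, v}; from <K>::=<F> v we get {p, v}; from <K>::=p p <E> we get {p}. So FIRST(<K>) = {p, v}.
FIRST(<F>): from <F>::=<E> <F> we get {p, v}; from <F>::=<E> <K> v we get {p, v}. So FIRST(<F>) = {p, v}.
FIRST(<E>): from <E>::=<B> v p we get {p, v}; from <E>::=λ we get {λ}. So FIRST(<E>) = {λ, p, v}.
FIRST(<B>): from <B>::=<K> <K> <S> we get {p, v}; from <B>::=<E> v <K> we get {p, v}; from <B>::=<K> <B> v we get {p, v}; from <B>::=λ we get {λ}. So FIRST(<B>) = {λ, p, v}.
FOLLOW(<S>) includes $ since <S> is the start symbol.
FOLLOW(<B>): in <K>::=<B> p, <B> is followed by p with FIRST {p}; in <E>::=<B> v p, <B> is followed by v p with FIRST {v}; in <B>::=<K> <B> v, <B> is followed by v with FIRST {v}. Thus FOLLOW(<B>) = {p, v}.
FOLLOW(<S>): in <B>::=<K> <K> <S>, the suffix after <S> is empty, so FOLLOW(<S>) ⊇ FOLLOW(<B>) = {p, v}. Thus FOLLOW(<S>) = {$, p, v}.
FOLLOW(<K>): in <F>::=<E> <K> v, <K> is followed by v with FIRST {v}; in <B>::=<K> <K> <S> (occurrence 1), <K> is followed by <K> <S> with FIRST {p, v}; in <B>::=<K> <K> <S> (occurrence 2), <K> is followed by <S> with FIRST {λ, p}; in <B>::=<K> <K> <S> (occurrence 2), the suffix after <K> is nullable, so FOLLOW(<K>) ⊇ FOLLOW(<B>) = {p, v}; in <B>::=<E> v <K>, the suffix after <K> is empty, so FOLLOW(<K>) ⊇ FOLLOW(<B>) = {p, v}; in <B>::=<K> <B> v, <K> is followed by <B> v with FIRST {p, v}. Thus FOLLOW(<K>) = {p, v}.
FOLLOW(<F>): in <S>::=p <F>, the suffix after <F> is empty, so FOLLOW(<F>) ⊇ FOLLOW(<S>) = {$, p, v}; in <K>::=<F> v, <F> is followed by v with FIRST {v}; in <F>::=<E> <F>, the suffix after <F> is empty (adds nothing new). Thus FOLLOW(<F>) = {$, p, v}.
FOLLOW(<E>): in <K>::=p p <E>, the suffix after <E> is empty, so FOLLOW(<E>) ⊇ FOLLOW(<K>) = {p, v}; in <F>::=<E> <F>, <E> is followed by <F> with FIRST {p, v}; in <F>::=<E> <K> v, <E> is followed by <K> v with FIRST {p, v}; in <B>::=<E> v <K>, <E> is followed by v <K> with FIRST {v}. Thus FOLLOW(<E>) = {p, v}.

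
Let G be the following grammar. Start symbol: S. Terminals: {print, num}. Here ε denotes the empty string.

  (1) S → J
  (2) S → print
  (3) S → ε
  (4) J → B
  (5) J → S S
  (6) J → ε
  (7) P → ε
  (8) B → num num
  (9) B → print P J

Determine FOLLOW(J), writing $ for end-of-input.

FIRST(P) = {ε}
FIRST(B) = {num, print}
FIRST(S) = {ε, num, print}  (via J)
FIRST(J) = {ε, num, print}  (via B, S S)
FOLLOW(S) includes $ since S is the start symbol.
FOLLOW(S): in J→S S (occurrence 1), S is followed by S with FIRST {ε, num, print}; in J→S S (occurrence 1), the suffix after S is nullable, so FOLLOW(S) ⊇ FOLLOW(J) = {$, num, print}; in J→S S (occurrence 2), the suffix after S is empty, so FOLLOW(S) ⊇ FOLLOW(J) = {$, num, print}. Thus FOLLOW(S) = {$, num, print}.
FOLLOW(J): in S→J, the suffix after J is empty, so FOLLOW(J) ⊇ FOLLOW(S) = {$, num, print}; in B→print P J, the suffix after J is empty, so FOLLOW(J) ⊇ FOLLOW(B) = {$, num, print}. Thus FOLLOW(J) = {$, num, print}.
FOLLOW(B): in J→B, the suffix after B is empty, so FOLLOW(B) ⊇ FOLLOW(J) = {$, num, print}. Thus FOLLOW(B) = {$, num, print}.
FOLLOW(P): in B→print P J, P is followed by J with FIRST {ε, num, print}; in B→print P J, the suffix after P is nullable, so FOLLOW(P) ⊇ FOLLOW(B) = {$, num, print}. Thus FOLLOW(P) = {$, num, print}.

{$, num, print}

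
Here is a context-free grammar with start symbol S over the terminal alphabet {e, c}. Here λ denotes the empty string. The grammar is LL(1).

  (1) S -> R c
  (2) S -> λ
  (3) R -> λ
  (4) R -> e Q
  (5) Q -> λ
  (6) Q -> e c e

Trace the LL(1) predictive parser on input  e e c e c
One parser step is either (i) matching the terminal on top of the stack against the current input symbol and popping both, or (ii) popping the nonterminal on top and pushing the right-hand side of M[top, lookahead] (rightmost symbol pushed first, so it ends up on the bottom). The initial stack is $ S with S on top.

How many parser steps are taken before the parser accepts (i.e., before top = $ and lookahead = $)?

     Stack      Input        Action
  1  $ S        e e c e c $  expand S -> R c
  2  $ c R      e e c e c $  expand R -> e Q
  3  $ c Q e    e e c e c $  match e
  4  $ c Q      e c e c $    expand Q -> e c e
  5  $ c e c e  e c e c $    match e
  6  $ c e c    c e c $      match c
  7  $ c e      e c $        match e
  8  $ c        c $          match c
Accept reached after 8 steps.

8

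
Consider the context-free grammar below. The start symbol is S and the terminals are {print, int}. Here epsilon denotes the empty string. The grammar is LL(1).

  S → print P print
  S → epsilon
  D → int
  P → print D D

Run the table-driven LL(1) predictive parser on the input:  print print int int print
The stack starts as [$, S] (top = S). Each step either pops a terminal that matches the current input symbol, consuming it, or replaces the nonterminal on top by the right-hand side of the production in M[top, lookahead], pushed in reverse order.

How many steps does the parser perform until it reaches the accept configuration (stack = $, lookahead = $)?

9

step 1: stack=$ S  input=print print int int print $  — expand S → print P print
step 2: stack=$ print P print  input=print print int int print $  — match print
step 3: stack=$ print P  input=print int int print $  — expand P → print D D
step 4: stack=$ print D D print  input=print int int print $  — match print
step 5: stack=$ print D D  input=int int print $  — expand D → int
step 6: stack=$ print D int  input=int int print $  — match int
step 7: stack=$ print D  input=int print $  — expand D → int
step 8: stack=$ print int  input=int print $  — match int
step 9: stack=$ print  input=print $  — match print
Accept reached after 9 steps.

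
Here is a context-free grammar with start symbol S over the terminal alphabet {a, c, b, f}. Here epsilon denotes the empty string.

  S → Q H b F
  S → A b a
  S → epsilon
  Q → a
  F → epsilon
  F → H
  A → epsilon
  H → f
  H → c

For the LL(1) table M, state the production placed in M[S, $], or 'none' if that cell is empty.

S → epsilon

FIRST(Q) = {a}
FIRST(A) = {epsilon}
FIRST(H) = {c, f}
FIRST(S) = {epsilon, a, b}  (via Q H b F, A b a)
FIRST(F) = {epsilon, c, f}  (via H)
FOLLOW(S) includes $ since S is the start symbol.
FOLLOW(S): S appears on no right-hand side. Thus FOLLOW(S) = {$}.
For S → Q H b F: FIRST(Q H b F) = {a}, so it goes in M[S, t] for t ∈ {a}.
For S → A b a: FIRST(A b a) = {b}, so it goes in M[S, t] for t ∈ {b}.
For S → epsilon: FIRST(epsilon) = {epsilon}, so it goes in M[S, t] for t ∈ {}; since epsilon ∈ FIRST, also for every t ∈ FOLLOW(S) = {$}.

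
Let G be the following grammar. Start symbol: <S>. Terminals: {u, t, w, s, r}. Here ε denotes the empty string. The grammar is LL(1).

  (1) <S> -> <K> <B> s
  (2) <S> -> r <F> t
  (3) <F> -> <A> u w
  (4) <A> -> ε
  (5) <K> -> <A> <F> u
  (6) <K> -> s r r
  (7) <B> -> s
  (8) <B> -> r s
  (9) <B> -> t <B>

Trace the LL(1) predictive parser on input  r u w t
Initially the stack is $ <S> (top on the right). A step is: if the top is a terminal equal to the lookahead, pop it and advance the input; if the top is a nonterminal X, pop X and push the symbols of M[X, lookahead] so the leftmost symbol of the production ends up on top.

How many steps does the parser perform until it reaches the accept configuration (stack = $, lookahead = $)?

7

     Stack        Input      Action
  1  $ <S>        r u w t $  expand <S> -> r <F> t
  2  $ t <F> r    r u w t $  match r
  3  $ t <F>      u w t $    expand <F> -> <A> u w
  4  $ t w u <A>  u w t $    expand <A> -> ε
  5  $ t w u      u w t $    match u
  6  $ t w        w t $      match w
  7  $ t          t $        match t
Accept reached after 7 steps.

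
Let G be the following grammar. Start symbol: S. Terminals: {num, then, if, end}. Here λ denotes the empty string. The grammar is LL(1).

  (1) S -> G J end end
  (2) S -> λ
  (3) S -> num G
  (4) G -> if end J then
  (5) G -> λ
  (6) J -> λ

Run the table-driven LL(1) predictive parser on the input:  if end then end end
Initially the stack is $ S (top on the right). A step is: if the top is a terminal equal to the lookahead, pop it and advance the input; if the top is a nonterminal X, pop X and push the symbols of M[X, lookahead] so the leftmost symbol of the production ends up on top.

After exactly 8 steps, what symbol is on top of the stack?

end

     Stack                      Input                  Action
  1  $ S                        if end then end end $  expand S -> G J end end
  2  $ end end J G              if end then end end $  expand G -> if end J then
  3  $ end end J then J end if  if end then end end $  match if
  4  $ end end J then J end     end then end end $     match end
  5  $ end end J then J         then end end $         expand J -> λ
  6  $ end end J then           then end end $         match then
  7  $ end end J                end end $              expand J -> λ
  8  $ end end                  end end $              match end
Stack after step 8: $ end (top = end).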